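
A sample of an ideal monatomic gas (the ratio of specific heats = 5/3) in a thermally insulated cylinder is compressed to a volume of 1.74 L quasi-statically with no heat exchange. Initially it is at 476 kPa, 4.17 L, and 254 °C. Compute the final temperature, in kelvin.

For a reversible adiabat TV^(γ−1) is constant, so T₂ = T₁ (V₁/V₂)^(γ−1).
T₁ = 254 °C = 527.1 K.
T₂ = 527.1 × (4.17/1.74)^(2/3) = 944 K.

T₂ ≈ 944 K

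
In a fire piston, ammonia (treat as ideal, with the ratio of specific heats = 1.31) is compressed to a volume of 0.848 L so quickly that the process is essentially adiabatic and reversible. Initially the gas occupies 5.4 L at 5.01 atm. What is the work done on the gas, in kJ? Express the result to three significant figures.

W ≈ 6.85 kJ

P₂ = P₁(V₁/V₂)^γ = 5.01×(5.4/0.848)^(1.31) = 56.63 atm.
For a reversible adiabat, W_by_gas = (P₁V₁ − P₂V₂)/(γ−1).
W_by = (507600×0.0054 − 5.738×10^6×0.000848) / (0.31) = -6855 J.
W_on_gas = −W_by = 6855 J.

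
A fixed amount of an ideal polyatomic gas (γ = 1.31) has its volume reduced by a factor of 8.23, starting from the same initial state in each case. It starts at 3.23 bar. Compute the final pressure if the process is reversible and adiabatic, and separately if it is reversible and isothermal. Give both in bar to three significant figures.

adiabatic: 51.1 bar; isothermal: 26.6 bar

Isothermal: P₂ = P₁(V₁/V₂) = 3.23×8.23 = 26.58 bar.
Adiabatic: P₂ = P₁(V₁/V₂)^γ = 3.23×8.23^(1.31) = 51.09 bar.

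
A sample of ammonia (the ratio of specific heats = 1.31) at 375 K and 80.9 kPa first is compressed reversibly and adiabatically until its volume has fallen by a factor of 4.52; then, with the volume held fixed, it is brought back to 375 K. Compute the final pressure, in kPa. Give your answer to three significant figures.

Adiabatic step (PV^γ = const): P₂ = 80.9×4.52^(1.31) = 583.7 kPa; T₂ = 375×4.52^(0.31) = 598.6 K.
Isochoric: P₃ = P₂(T₃/T₂) = 583.7 × (375/598.6) = 365.7 kPa.

P₃ ≈ 366 kPa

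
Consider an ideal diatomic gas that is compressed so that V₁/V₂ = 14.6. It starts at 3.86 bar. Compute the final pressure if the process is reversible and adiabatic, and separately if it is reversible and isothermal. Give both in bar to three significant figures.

adiabatic: 165 bar; isothermal: 56.4 bar

For a diatomic ideal gas γ = 7/5.
Isothermal: P₂ = P₁(V₁/V₂) = 3.86×14.6 = 56.36 bar.
Adiabatic: P₂ = P₁(V₁/V₂)^γ = 3.86×14.6^(7/5) = 164.7 bar.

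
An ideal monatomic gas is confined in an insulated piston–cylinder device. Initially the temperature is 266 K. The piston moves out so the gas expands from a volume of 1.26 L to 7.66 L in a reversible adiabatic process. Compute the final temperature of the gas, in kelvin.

T₂ ≈ 79.9 K

Adiabatic: T₁V₁^(γ−1) = T₂V₂^(γ−1) ⇒ T₂ = T₁ (V₁/V₂)^(γ−1).
For a monatomic ideal gas γ = 5/3, so γ−1 = 2/3.
T₂ = 266 × (1.26/7.66)^(2/3) = 79.86 K.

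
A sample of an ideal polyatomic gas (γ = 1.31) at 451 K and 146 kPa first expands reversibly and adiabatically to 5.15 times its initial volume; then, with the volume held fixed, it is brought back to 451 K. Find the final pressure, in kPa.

Adiabatic step (PV^γ = const): P₂ = 146×(1/5.15)^(1.31) = 17.06 kPa; T₂ = 451×(1/5.15)^(0.31) = 271.3 K.
Isochoric: P₃ = P₂(T₃/T₂) = 17.06 × (451/271.3) = 28.35 kPa.

P₃ ≈ 28.3 kPa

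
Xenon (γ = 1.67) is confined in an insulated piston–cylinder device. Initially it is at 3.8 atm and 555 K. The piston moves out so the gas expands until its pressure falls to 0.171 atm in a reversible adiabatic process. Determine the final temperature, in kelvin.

T₂ ≈ 160 K

Adiabatic: T₂/T₁ = (P₂/P₁)^((γ−1)/γ).
T₂ = 555 × (0.171/3.8)^(0.401) = 159.9 K.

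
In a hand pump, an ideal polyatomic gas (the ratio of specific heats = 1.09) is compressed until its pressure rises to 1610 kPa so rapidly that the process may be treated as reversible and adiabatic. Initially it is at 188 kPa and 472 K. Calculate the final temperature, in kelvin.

Adiabatic: T₂/T₁ = (P₂/P₁)^((γ−1)/γ).
T₂ = 472 × (1610/188)^(0.0826) = 563.6 K.

T₂ ≈ 564 K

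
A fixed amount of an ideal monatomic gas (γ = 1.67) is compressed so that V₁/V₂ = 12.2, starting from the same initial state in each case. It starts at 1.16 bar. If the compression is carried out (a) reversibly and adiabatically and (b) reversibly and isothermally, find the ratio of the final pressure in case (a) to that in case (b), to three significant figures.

P_adiabatic / P_isothermal ≈ 5.34

Isothermal: P_b = P₁(V₁/V₂) = 1.16×12.2.
Adiabatic: P_a = P₁(V₁/V₂)^γ = 1.16×12.2^(1.67).
P_a/P_b = (V₁/V₂)^(γ−1) = 12.2^(0.67) = 5.344.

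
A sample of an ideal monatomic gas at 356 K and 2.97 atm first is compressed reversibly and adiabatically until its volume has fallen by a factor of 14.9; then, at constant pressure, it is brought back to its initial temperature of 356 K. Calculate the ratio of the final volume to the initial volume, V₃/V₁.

For a monatomic ideal gas γ = 5/3.
Adiabatic step: V₂/V₁ = 0.06711; T₂ = T₁·14.9^(2/3) = 2156 K.
Isobaric step: V₃/V₂ = T₃/T₂ = 356/2156.
V₃/V₁ = (V₂/V₁)(V₃/V₂) = 0.06711 × (356/2156) = 0.01108.

V₃/V₁ ≈ 0.0111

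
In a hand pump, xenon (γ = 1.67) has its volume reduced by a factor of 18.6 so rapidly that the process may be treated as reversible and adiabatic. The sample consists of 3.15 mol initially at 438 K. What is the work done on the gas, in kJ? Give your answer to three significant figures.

W ≈ 104 kJ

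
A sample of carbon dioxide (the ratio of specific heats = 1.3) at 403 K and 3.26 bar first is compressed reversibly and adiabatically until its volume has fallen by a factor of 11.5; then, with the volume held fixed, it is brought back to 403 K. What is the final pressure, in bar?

P₃ ≈ 37.5 bar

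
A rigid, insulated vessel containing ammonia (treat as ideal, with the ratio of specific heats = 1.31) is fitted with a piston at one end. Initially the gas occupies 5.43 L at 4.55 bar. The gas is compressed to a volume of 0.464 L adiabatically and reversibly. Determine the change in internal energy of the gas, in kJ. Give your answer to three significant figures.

ΔU ≈ 9.12 kJ

P₂ = P₁(V₁/V₂)^γ = 4.55×(5.43/0.464)^(1.31) = 114.1 bar.
For a reversible adiabat, W_by_gas = (P₁V₁ − P₂V₂)/(γ−1).
W_by = (455000×0.00543 − 1.141×10^7×0.000464) / (0.31) = -9115 J.
Q = 0 ⇒ ΔU = −W_by = 9115 J.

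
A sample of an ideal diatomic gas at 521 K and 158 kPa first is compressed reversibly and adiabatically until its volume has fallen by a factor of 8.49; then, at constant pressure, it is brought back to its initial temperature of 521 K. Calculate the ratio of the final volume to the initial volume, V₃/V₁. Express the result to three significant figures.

V₃/V₁ ≈ 0.0501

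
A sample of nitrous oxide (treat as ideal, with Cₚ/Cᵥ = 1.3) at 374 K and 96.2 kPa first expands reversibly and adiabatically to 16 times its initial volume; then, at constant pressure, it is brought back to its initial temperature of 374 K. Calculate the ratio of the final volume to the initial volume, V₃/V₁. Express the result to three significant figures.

Adiabatic step: V₂/V₁ = 16; T₂ = T₁·(1/16)^(0.3) = 162.8 K.
Isobaric step: V₃/V₂ = T₃/T₂ = 374/162.8.
V₃/V₁ = (V₂/V₁)(V₃/V₂) = 16 × (374/162.8) = 36.76.

V₃/V₁ ≈ 36.8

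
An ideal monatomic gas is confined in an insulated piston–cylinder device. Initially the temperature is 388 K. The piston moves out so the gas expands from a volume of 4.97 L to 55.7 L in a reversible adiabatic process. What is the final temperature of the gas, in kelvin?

T₂ ≈ 77.5 K

Adiabatic: T₁V₁^(γ−1) = T₂V₂^(γ−1) ⇒ T₂ = T₁ (V₁/V₂)^(γ−1).
For a monatomic ideal gas γ = 5/3, so γ−1 = 2/3.
T₂ = 388 × (4.97/55.7)^(2/3) = 77.48 K.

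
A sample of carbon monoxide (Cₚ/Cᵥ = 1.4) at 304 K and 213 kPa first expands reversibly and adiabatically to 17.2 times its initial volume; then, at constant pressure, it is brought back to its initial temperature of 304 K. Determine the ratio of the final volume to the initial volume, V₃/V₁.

Adiabatic step: V₂/V₁ = 17.2; T₂ = T₁·(1/17.2)^(0.4) = 97.42 K.
Isobaric step: V₃/V₂ = T₃/T₂ = 304/97.42.
V₃/V₁ = (V₂/V₁)(V₃/V₂) = 17.2 × (304/97.42) = 53.67.

V₃/V₁ ≈ 53.7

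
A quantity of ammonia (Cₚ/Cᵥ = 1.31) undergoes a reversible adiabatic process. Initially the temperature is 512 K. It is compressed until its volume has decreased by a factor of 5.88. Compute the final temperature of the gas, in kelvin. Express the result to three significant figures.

T₂ ≈ 887 K

For a reversible adiabat TV^(γ−1) is constant, so T₂ = T₁ (V₁/V₂)^(γ−1).
T₂ = 512 × 5.88^(0.31) = 886.7 K.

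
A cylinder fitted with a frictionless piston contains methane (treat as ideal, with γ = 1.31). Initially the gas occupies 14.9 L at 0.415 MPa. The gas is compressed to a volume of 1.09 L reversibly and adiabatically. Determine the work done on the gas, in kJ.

W ≈ 24.9 kJ

P₂ = P₁(V₁/V₂)^γ = 0.415×(14.9/1.09)^(1.31) = 12.76 MPa.
For a reversible adiabat, W_by_gas = (P₁V₁ − P₂V₂)/(γ−1).
W_by = (415000×0.0149 − 1.276×10^7×0.00109) / (0.31) = -24920 J.
W_on_gas = −W_by = 24920 J.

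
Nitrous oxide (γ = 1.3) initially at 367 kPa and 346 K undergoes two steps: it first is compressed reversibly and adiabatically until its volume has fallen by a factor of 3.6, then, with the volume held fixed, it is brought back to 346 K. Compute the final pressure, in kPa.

Adiabatic step (PV^γ = const): P₂ = 367×3.6^(1.3) = 1940 kPa; T₂ = 346×3.6^(0.3) = 508.1 K.
Isochoric: P₃ = P₂(T₃/T₂) = 1940 × (346/508.1) = 1321 kPa.

P₃ ≈ 1320 kPa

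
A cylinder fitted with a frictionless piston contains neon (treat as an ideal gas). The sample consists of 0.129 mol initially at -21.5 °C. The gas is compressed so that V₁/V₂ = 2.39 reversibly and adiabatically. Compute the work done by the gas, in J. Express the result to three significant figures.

Adiabatic: T₁V₁^(γ−1) = T₂V₂^(γ−1) ⇒ T₂ = T₁ (V₁/V₂)^(γ−1).
γ = 5/3 for a monatomic ideal gas, so γ−1 = 2/3.
T₁ = -21.5 °C = 251.6 K.
T₂ = 251.6 × 2.39^(2/3) = 449.8 K.
Q = 0, so ΔU = W_on_gas = nCᵥΔT with Cᵥ = R/(γ−1) = 12.47 J/(mol·K).
ΔU = 0.129 × 12.47 × (449.8 − 251.6) = 318.8 J.
Work done by the gas = −ΔU = -318.8 J.

W ≈ -319 J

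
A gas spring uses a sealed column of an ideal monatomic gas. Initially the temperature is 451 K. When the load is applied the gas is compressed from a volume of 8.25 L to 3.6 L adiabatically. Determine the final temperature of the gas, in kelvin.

T₂ ≈ 784 K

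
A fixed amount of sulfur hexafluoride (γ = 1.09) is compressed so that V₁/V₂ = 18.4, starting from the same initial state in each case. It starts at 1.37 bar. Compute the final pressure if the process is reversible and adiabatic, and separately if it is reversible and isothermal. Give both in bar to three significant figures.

Isothermal: P₂ = P₁(V₁/V₂) = 1.37×18.4 = 25.21 bar.
Adiabatic: P₂ = P₁(V₁/V₂)^γ = 1.37×18.4^(1.09) = 32.76 bar.

adiabatic: 32.8 bar; isothermal: 25.2 bar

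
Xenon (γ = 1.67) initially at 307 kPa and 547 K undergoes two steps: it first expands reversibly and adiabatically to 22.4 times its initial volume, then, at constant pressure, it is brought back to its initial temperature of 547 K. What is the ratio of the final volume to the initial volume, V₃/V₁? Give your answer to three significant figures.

Adiabatic step: V₂/V₁ = 22.4; T₂ = T₁·(1/22.4)^(0.67) = 68.13 K.
Isobaric step: V₃/V₂ = T₃/T₂ = 547/68.13.
V₃/V₁ = (V₂/V₁)(V₃/V₂) = 22.4 × (547/68.13) = 179.9.

V₃/V₁ ≈ 180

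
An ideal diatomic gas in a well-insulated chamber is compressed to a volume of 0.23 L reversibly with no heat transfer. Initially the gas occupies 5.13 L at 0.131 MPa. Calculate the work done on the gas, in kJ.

γ = 7/5 for a diatomic ideal gas.
P₂ = P₁(V₁/V₂)^γ = 0.131×(5.13/0.23)^(7/5) = 10.12 MPa.
For a reversible adiabat, W_by_gas = (P₁V₁ − P₂V₂)/(γ−1).
W_by = (131000×0.00513 − 1.012×10^7×0.00023) / (2/5) = -4137 J.
W_on_gas = −W_by = 4137 J.

W ≈ 4.14 kJ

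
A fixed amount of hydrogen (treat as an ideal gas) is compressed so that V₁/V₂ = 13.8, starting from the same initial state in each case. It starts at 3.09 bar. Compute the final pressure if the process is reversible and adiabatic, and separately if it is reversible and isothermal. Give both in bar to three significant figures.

For a diatomic ideal gas γ = 7/5.
Isothermal: P₂ = P₁(V₁/V₂) = 3.09×13.8 = 42.64 bar.
Adiabatic: P₂ = P₁(V₁/V₂)^γ = 3.09×13.8^(7/5) = 121.8 bar.

adiabatic: 122 bar; isothermal: 42.6 bar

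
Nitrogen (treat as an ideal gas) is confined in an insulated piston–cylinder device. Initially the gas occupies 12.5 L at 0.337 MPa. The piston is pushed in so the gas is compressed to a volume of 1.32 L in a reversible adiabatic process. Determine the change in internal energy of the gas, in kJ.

ΔU ≈ 15.4 kJ

γ = 7/5 for a diatomic ideal gas.
P₂ = P₁(V₁/V₂)^γ = 0.337×(12.5/1.32)^(7/5) = 7.843 MPa.
For a reversible adiabat, W_by_gas = (P₁V₁ − P₂V₂)/(γ−1).
W_by = (337000×0.0125 − 7.843×10^6×0.00132) / (2/5) = -15350 J.
Q = 0 ⇒ ΔU = −W_by = 15350 J.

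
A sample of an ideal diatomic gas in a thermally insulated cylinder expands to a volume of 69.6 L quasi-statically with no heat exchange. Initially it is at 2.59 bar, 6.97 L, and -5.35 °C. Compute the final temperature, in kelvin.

Adiabatic: T₁V₁^(γ−1) = T₂V₂^(γ−1) ⇒ T₂ = T₁ (V₁/V₂)^(γ−1).
γ = 7/5 for a diatomic ideal gas.
T₁ = -5.35 °C = 267.8 K.
T₂ = 267.8 × (6.97/69.6)^(2/5) = 106.7 K.

T₂ ≈ 107 K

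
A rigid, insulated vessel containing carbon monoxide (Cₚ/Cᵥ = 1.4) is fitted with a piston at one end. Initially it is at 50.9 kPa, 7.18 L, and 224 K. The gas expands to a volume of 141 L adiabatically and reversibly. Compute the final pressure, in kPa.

Since PV^γ is constant along a reversible adiabat, P₂ = P₁ (V₁/V₂)^γ.
P₂ = 50.9 × (7.18/141)^(1.4) = 0.7877 kPa.

P₂ ≈ 0.788 kPa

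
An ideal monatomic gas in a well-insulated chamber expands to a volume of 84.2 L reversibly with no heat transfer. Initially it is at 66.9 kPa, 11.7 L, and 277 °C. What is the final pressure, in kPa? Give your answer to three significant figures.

Adiabatic: P₁V₁^γ = P₂V₂^γ ⇒ P₂ = P₁ (V₁/V₂)^γ.
γ = 5/3 for a monatomic ideal gas.
P₂ = 66.9 × (11.7/84.2)^(5/3) = 2.494 kPa.

P₂ ≈ 2.49 kPa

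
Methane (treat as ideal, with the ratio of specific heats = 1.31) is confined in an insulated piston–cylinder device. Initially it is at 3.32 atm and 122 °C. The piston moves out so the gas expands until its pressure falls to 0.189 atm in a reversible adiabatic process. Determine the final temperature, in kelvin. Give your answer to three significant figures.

T₂ ≈ 201 K

Adiabatic: T₂/T₁ = (P₂/P₁)^((γ−1)/γ).
T₁ = 122 °C = 395.1 K.
T₂ = 395.1 × (0.189/3.32)^(0.237) = 200.5 K.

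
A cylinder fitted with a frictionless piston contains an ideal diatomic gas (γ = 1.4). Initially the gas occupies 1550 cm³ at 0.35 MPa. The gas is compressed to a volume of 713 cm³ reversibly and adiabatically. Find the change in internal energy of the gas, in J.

P₂ = P₁(V₁/V₂)^γ = 0.35×(1550/713)^(1.4) = 1.038 MPa.
For a reversible adiabat, W_by_gas = (P₁V₁ − P₂V₂)/(γ−1).
W_by = (350000×0.00155 − 1.038×10^6×0.000713) / (0.4) = -494 J.
Q = 0 ⇒ ΔU = −W_by = 494 J.

ΔU ≈ 494 J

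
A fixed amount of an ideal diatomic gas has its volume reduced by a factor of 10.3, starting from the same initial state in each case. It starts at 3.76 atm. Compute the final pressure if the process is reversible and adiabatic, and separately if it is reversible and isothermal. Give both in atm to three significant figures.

For a diatomic ideal gas γ = 7/5.
Isothermal: P₂ = P₁(V₁/V₂) = 3.76×10.3 = 38.73 atm.
Adiabatic: P₂ = P₁(V₁/V₂)^γ = 3.76×10.3^(7/5) = 98.44 atm.

adiabatic: 98.4 atm; isothermal: 38.7 atm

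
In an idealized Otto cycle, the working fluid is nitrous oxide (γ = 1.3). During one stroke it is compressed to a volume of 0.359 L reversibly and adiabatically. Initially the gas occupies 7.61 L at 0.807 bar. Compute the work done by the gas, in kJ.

W ≈ -3.07 kJ

P₂ = P₁(V₁/V₂)^γ = 0.807×(7.61/0.359)^(1.3) = 42.76 bar.
For a reversible adiabat, W_by_gas = (P₁V₁ − P₂V₂)/(γ−1).
W_by = (80700×0.00761 − 4.276×10^6×0.000359) / (0.3) = -3070 J.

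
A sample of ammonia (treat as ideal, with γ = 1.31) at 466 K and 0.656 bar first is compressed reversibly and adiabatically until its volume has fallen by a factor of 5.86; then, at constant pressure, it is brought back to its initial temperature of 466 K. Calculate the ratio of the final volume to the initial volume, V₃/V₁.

V₃/V₁ ≈ 0.0986

Adiabatic step: V₂/V₁ = 0.1706; T₂ = T₁·5.86^(0.31) = 806.2 K.
Isobaric step: V₃/V₂ = T₃/T₂ = 466/806.2.
V₃/V₁ = (V₂/V₁)(V₃/V₂) = 0.1706 × (466/806.2) = 0.09864.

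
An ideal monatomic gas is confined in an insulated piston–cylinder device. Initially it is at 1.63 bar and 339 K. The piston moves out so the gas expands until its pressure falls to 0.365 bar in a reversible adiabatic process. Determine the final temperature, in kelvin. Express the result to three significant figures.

T₂ ≈ 186 K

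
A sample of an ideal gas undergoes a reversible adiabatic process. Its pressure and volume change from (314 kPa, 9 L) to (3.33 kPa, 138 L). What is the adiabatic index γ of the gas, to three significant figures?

γ ≈ 1.67

PV^γ = const ⇒ γ = ln(P₂/P₁) / ln(V₁/V₂).
γ = ln(3.33/314) / ln(9/138) = 1.665.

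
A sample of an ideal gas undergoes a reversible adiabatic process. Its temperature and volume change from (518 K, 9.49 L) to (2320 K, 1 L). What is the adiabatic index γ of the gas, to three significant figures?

γ ≈ 1.67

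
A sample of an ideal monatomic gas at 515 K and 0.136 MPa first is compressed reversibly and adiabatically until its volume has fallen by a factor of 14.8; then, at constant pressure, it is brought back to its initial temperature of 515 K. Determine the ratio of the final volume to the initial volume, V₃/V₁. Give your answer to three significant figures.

For a monatomic ideal gas γ = 5/3.
Adiabatic step: V₂/V₁ = 0.06757; T₂ = T₁·14.8^(2/3) = 3104 K.
Isobaric step: V₃/V₂ = T₃/T₂ = 515/3104.
V₃/V₁ = (V₂/V₁)(V₃/V₂) = 0.06757 × (515/3104) = 0.01121.

V₃/V₁ ≈ 0.0112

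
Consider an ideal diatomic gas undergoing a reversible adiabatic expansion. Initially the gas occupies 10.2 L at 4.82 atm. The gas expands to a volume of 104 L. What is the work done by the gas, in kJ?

γ = 7/5 for a diatomic ideal gas.
P₂ = P₁(V₁/V₂)^γ = 4.82×(10.2/104)^(7/5) = 0.1867 atm.
For a reversible adiabat, W_by_gas = (P₁V₁ − P₂V₂)/(γ−1).
W_by = (488400×0.0102 − 18920×0.104) / (2/5) = 7534 J.

W ≈ 7.53 kJ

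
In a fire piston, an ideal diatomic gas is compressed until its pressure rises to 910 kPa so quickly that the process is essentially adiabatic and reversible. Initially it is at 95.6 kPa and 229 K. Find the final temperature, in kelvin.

T₂ ≈ 436 K

Adiabatic: T₂/T₁ = (P₂/P₁)^((γ−1)/γ).
For a diatomic ideal gas γ = 7/5, so (γ−1)/γ = 2/7.
T₂ = 229 × (910/95.6)^(2/7) = 435.9 K.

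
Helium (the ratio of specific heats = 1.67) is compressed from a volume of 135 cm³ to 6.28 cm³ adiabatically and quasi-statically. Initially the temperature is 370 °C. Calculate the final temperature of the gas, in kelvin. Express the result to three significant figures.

For a reversible adiabat TV^(γ−1) is constant, so T₂ = T₁ (V₁/V₂)^(γ−1).
T₁ = 370 °C = 643.1 K.
T₂ = 643.1 × (135/6.28)^(0.67) = 5023 K.

T₂ ≈ 5020 K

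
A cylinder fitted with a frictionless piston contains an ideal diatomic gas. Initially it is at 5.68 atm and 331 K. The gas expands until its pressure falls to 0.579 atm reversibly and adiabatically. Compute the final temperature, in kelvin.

Along an adiabat T P^((1−γ)/γ) is constant, so T₂ = T₁ (P₂/P₁)^((γ−1)/γ).
For a diatomic ideal gas γ = 7/5, so (γ−1)/γ = 2/7.
T₂ = 331 × (0.579/5.68)^(2/7) = 172.4 K.

T₂ ≈ 172 K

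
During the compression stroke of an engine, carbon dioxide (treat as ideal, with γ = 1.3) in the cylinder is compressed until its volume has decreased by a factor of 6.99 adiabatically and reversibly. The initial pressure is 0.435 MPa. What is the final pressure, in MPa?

P₂ ≈ 5.45 MPa

Adiabatic: P₁V₁^γ = P₂V₂^γ ⇒ P₂ = P₁ (V₁/V₂)^γ.
P₂ = 0.435 × 6.99^(1.3) = 5.449 MPa.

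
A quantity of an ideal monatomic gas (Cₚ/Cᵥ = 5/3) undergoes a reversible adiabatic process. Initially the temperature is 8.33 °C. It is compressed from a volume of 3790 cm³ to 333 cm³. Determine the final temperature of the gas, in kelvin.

T₂ ≈ 1420 K

Adiabatic: T₁V₁^(γ−1) = T₂V₂^(γ−1) ⇒ T₂ = T₁ (V₁/V₂)^(γ−1).
T₁ = 8.33 °C = 281.5 K.
T₂ = 281.5 × (3790/333)^(2/3) = 1424 K.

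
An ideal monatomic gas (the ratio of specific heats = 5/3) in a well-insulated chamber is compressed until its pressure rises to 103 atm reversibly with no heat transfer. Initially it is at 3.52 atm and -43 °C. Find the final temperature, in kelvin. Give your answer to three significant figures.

Adiabatic: T₂/T₁ = (P₂/P₁)^((γ−1)/γ).
T₁ = -43 °C = 230.1 K.
T₂ = 230.1 × (103/3.52)^(2/5) = 888.2 K.

T₂ ≈ 888 K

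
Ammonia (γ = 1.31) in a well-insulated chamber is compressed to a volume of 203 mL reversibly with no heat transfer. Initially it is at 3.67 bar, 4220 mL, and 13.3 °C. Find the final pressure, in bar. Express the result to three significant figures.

P₂ ≈ 195 bar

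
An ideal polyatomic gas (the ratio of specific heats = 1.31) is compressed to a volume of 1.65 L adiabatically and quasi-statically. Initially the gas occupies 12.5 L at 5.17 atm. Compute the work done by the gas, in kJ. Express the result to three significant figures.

W ≈ -18.4 kJ

P₂ = P₁(V₁/V₂)^γ = 5.17×(12.5/1.65)^(1.31) = 73.37 atm.
For a reversible adiabat, W_by_gas = (P₁V₁ − P₂V₂)/(γ−1).
W_by = (523900×0.0125 − 7.435×10^6×0.00165) / (0.31) = -18450 J.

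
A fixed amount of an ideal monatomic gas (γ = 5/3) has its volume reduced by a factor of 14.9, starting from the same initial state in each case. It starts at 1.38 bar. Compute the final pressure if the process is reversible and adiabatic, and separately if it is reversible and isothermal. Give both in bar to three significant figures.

Isothermal: P₂ = P₁(V₁/V₂) = 1.38×14.9 = 20.56 bar.
Adiabatic: P₂ = P₁(V₁/V₂)^γ = 1.38×14.9^(5/3) = 124.5 bar.

adiabatic: 125 bar; isothermal: 20.6 bar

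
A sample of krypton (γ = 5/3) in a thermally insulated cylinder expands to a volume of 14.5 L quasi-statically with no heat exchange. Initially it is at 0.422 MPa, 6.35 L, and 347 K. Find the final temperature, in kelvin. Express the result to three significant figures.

Adiabatic: T₁V₁^(γ−1) = T₂V₂^(γ−1) ⇒ T₂ = T₁ (V₁/V₂)^(γ−1).
T₂ = 347 × (6.35/14.5)^(2/3) = 200.1 K.

T₂ ≈ 200 K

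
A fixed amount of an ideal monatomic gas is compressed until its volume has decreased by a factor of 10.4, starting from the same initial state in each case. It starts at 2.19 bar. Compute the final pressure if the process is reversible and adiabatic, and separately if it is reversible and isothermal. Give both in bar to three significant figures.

adiabatic: 109 bar; isothermal: 22.8 bar

For a monatomic ideal gas γ = 5/3.
Isothermal: P₂ = P₁(V₁/V₂) = 2.19×10.4 = 22.78 bar.
Adiabatic: P₂ = P₁(V₁/V₂)^γ = 2.19×10.4^(5/3) = 108.5 bar.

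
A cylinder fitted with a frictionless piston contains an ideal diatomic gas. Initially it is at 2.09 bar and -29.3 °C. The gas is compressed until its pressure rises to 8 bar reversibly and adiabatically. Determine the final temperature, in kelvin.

T₂ ≈ 358 K

Along an adiabat T P^((1−γ)/γ) is constant, so T₂ = T₁ (P₂/P₁)^((γ−1)/γ).
For a diatomic ideal gas γ = 7/5, so (γ−1)/γ = 2/7.
T₁ = -29.3 °C = 243.8 K.
T₂ = 243.8 × (8/2.09)^(2/7) = 357.8 K.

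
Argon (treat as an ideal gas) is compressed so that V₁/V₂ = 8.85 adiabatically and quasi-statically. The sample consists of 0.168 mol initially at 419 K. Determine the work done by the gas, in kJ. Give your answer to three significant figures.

Adiabatic: T₁V₁^(γ−1) = T₂V₂^(γ−1) ⇒ T₂ = T₁ (V₁/V₂)^(γ−1).
γ = 5/3 for a monatomic ideal gas, so γ−1 = 2/3.
T₂ = 419 × 8.85^(2/3) = 1793 K.
Q = 0, so ΔU = W_on_gas = nCᵥΔT with Cᵥ = R/(γ−1) = 12.47 J/(mol·K).
ΔU = 0.168 × 12.47 × (1793 − 419) = 2878 J.
Work done by the gas = −ΔU = -2878 J.

W ≈ -2.88 kJ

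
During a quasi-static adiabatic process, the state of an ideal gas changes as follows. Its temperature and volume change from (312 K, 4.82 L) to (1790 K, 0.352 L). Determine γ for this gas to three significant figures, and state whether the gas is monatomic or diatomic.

TV^(γ−1) = const ⇒ γ − 1 = ln(T₂/T₁) / ln(V₁/V₂).
γ = 1 + ln(1790/312) / ln(4.82/0.352) = 1.668.
γ ≈ 1.67 is close to 5/3, so the gas is monatomic.

γ ≈ 1.67; monatomic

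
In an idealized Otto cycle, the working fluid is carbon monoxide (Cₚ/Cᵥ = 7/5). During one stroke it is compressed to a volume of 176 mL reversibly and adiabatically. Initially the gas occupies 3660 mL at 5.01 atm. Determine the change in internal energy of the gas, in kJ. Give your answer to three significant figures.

P₂ = P₁(V₁/V₂)^γ = 5.01×(3660/176)^(7/5) = 350.7 atm.
For a reversible adiabat, W_by_gas = (P₁V₁ − P₂V₂)/(γ−1).
W_by = (507600×0.00366 − 3.554×10^7×0.000176) / (2/5) = -10990 J.
Q = 0 ⇒ ΔU = −W_by = 10990 J.

ΔU ≈ 11.0 kJ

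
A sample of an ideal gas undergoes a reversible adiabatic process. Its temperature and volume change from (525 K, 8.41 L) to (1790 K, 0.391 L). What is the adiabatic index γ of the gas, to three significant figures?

γ ≈ 1.40

TV^(γ−1) = const ⇒ γ − 1 = ln(T₂/T₁) / ln(V₁/V₂).
γ = 1 + ln(1790/525) / ln(8.41/0.391) = 1.4.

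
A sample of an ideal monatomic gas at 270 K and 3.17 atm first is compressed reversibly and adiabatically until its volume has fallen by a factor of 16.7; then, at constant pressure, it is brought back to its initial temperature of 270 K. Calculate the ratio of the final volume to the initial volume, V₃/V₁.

For a monatomic ideal gas γ = 5/3.
Adiabatic step: V₂/V₁ = 0.05988; T₂ = T₁·16.7^(2/3) = 1764 K.
Isobaric step: V₃/V₂ = T₃/T₂ = 270/1764.
V₃/V₁ = (V₂/V₁)(V₃/V₂) = 0.05988 × (270/1764) = 0.009165.

V₃/V₁ ≈ 0.00917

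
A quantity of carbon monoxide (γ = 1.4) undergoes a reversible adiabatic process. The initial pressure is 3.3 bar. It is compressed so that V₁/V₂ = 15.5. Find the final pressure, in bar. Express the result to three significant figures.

P₂ ≈ 153 bar

Since PV^γ is constant along a reversible adiabat, P₂ = P₁ (V₁/V₂)^γ.
P₂ = 3.3 × 15.5^(1.4) = 153.1 bar.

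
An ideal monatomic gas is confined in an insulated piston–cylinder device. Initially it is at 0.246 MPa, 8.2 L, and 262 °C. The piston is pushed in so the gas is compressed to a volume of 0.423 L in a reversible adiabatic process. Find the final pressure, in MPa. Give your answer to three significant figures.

P₂ ≈ 34.4 MPa

Adiabatic: P₁V₁^γ = P₂V₂^γ ⇒ P₂ = P₁ (V₁/V₂)^γ.
γ = 5/3 for a monatomic ideal gas.
P₂ = 0.246 × (8.2/0.423)^(5/3) = 34.41 MPa.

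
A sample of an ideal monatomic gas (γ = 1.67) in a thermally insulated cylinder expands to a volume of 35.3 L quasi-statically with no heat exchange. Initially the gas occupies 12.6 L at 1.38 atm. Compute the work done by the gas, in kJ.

P₂ = P₁(V₁/V₂)^γ = 1.38×(12.6/35.3)^(1.67) = 0.247 atm.
For a reversible adiabat, W_by_gas = (P₁V₁ − P₂V₂)/(γ−1).
W_by = (139800×0.0126 − 25030×0.0353) / (0.67) = 1311 J.

W ≈ 1.31 kJ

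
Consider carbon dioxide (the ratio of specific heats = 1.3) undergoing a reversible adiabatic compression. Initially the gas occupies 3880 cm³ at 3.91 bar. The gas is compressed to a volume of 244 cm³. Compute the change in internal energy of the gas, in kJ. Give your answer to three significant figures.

ΔU ≈ 6.54 kJ

P₂ = P₁(V₁/V₂)^γ = 3.91×(3880/244)^(1.3) = 142.6 bar.
For a reversible adiabat, W_by_gas = (P₁V₁ − P₂V₂)/(γ−1).
W_by = (391000×0.00388 − 1.426×10^7×0.000244) / (0.3) = -6539 J.
Q = 0 ⇒ ΔU = −W_by = 6539 J.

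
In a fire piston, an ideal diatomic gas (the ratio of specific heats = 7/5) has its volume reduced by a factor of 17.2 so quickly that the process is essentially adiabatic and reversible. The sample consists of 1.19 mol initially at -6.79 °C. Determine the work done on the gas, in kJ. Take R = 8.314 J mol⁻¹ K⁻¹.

For a reversible adiabat TV^(γ−1) is constant, so T₂ = T₁ (V₁/V₂)^(γ−1).
T₁ = -6.79 °C = 266.4 K.
T₂ = 266.4 × 17.2^(2/5) = 831.2 K.
Q = 0, so ΔU = W_on_gas = nCᵥΔT with Cᵥ = R/(γ−1) = 20.79 J/(mol·K).
ΔU = 1.19 × 20.79 × (831.2 − 266.4) = 13970 J.

W ≈ 14.0 kJ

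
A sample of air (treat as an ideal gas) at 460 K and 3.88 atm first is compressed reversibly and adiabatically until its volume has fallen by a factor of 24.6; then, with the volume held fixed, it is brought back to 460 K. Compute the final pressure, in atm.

P₃ ≈ 95.4 atm

For a diatomic ideal gas γ = 7/5.
Adiabatic step (PV^γ = const): P₂ = 3.88×24.6^(7/5) = 343.7 atm; T₂ = 460×24.6^(2/5) = 1656 K.
Isochoric: P₃ = P₂(T₃/T₂) = 343.7 × (460/1656) = 95.45 atm.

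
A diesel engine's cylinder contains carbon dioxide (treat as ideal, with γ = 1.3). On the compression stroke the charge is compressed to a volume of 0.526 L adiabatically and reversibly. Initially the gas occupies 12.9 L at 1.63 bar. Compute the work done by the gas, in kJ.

W ≈ -11.3 kJ

P₂ = P₁(V₁/V₂)^γ = 1.63×(12.9/0.526)^(1.3) = 104.4 bar.
For a reversible adiabat, W_by_gas = (P₁V₁ − P₂V₂)/(γ−1).
W_by = (163000×0.0129 − 1.044×10^7×0.000526) / (0.3) = -11290 J.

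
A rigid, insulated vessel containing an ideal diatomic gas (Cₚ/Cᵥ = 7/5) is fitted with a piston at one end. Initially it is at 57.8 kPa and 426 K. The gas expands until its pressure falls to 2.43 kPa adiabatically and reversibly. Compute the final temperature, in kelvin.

T₂ ≈ 172 K

Adiabatic: T₂/T₁ = (P₂/P₁)^((γ−1)/γ).
T₂ = 426 × (2.43/57.8)^(2/7) = 172.3 K.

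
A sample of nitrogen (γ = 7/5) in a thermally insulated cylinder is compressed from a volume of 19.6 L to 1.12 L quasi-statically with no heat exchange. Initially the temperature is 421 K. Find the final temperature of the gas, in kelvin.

T₂ ≈ 1320 K

For a reversible adiabat TV^(γ−1) is constant, so T₂ = T₁ (V₁/V₂)^(γ−1).
T₂ = 421 × (19.6/1.12)^(2/5) = 1323 K.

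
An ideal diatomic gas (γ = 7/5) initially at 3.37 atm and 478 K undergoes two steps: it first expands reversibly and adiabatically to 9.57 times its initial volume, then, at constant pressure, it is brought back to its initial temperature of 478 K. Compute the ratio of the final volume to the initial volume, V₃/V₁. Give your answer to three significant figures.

V₃/V₁ ≈ 23.6

Adiabatic step: V₂/V₁ = 9.57; T₂ = T₁·(1/9.57)^(2/5) = 193.7 K.
Isobaric step: V₃/V₂ = T₃/T₂ = 478/193.7.
V₃/V₁ = (V₂/V₁)(V₃/V₂) = 9.57 × (478/193.7) = 23.62.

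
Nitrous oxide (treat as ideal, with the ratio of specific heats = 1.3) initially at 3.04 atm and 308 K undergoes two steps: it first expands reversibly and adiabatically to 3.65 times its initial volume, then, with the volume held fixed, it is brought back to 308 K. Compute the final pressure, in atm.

P₃ ≈ 0.833 atm

Adiabatic step (PV^γ = const): P₂ = 3.04×(1/3.65)^(1.3) = 0.5648 atm; T₂ = 308×(1/3.65)^(0.3) = 208.9 K.
Isochoric: P₃ = P₂(T₃/T₂) = 0.5648 × (308/208.9) = 0.8329 atm.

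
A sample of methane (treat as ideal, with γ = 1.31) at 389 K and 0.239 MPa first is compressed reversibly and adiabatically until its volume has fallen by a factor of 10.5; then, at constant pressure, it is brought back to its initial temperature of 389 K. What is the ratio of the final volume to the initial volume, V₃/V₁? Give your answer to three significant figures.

Adiabatic step: V₂/V₁ = 0.09524; T₂ = T₁·10.5^(0.31) = 806.3 K.
Isobaric step: V₃/V₂ = T₃/T₂ = 389/806.3.
V₃/V₁ = (V₂/V₁)(V₃/V₂) = 0.09524 × (389/806.3) = 0.04595.

V₃/V₁ ≈ 0.0459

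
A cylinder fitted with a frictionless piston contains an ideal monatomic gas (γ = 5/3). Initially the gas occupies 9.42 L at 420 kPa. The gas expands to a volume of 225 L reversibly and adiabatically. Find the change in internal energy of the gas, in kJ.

P₂ = P₁(V₁/V₂)^γ = 420×(9.42/225)^(5/3) = 2.12 kPa.
For a reversible adiabat, W_by_gas = (P₁V₁ − P₂V₂)/(γ−1).
W_by = (420000×0.00942 − 2120×0.225) / (2/3) = 5219 J.
Q = 0 ⇒ ΔU = −W_by = -5219 J.

ΔU ≈ -5.22 kJ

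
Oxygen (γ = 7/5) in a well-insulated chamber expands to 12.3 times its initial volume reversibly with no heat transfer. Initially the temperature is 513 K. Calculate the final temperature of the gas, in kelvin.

For a reversible adiabat TV^(γ−1) is constant, so T₂ = T₁ (V₁/V₂)^(γ−1).
T₂ = 513 × (1/12.3)^(2/5) = 188 K.

T₂ ≈ 188 K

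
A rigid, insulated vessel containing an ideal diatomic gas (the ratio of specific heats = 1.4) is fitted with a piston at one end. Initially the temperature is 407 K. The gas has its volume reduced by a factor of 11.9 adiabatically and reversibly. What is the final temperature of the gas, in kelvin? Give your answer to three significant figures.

For a reversible adiabat TV^(γ−1) is constant, so T₂ = T₁ (V₁/V₂)^(γ−1).
T₂ = 407 × 11.9^(0.4) = 1096 K.

T₂ ≈ 1100 K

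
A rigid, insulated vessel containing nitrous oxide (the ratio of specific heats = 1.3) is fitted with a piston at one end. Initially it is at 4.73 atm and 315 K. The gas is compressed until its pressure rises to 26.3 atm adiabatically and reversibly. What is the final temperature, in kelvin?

T₂ ≈ 468 K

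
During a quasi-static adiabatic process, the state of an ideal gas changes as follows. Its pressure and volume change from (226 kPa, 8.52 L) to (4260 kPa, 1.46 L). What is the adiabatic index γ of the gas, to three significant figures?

γ ≈ 1.66

PV^γ = const ⇒ γ = ln(P₂/P₁) / ln(V₁/V₂).
γ = ln(4260/226) / ln(8.52/1.46) = 1.665.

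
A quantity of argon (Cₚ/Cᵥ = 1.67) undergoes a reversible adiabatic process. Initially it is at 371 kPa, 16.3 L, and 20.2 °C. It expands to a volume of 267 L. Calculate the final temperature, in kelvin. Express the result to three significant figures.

T₂ ≈ 45.1 K

For a reversible adiabat TV^(γ−1) is constant, so T₂ = T₁ (V₁/V₂)^(γ−1).
T₁ = 20.2 °C = 293.3 K.
T₂ = 293.3 × (16.3/267)^(0.67) = 45.06 K.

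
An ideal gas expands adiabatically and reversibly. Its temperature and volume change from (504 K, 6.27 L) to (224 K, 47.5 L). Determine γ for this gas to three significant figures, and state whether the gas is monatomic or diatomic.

γ ≈ 1.40; diatomic

TV^(γ−1) = const ⇒ γ − 1 = ln(T₂/T₁) / ln(V₁/V₂).
γ = 1 + ln(224/504) / ln(6.27/47.5) = 1.4.
γ ≈ 1.40 is close to 7/5, so the gas is diatomic.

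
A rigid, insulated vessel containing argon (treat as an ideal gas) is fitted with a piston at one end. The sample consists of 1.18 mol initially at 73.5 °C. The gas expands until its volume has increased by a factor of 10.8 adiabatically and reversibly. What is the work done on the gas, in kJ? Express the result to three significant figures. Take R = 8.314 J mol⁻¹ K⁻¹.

W ≈ -4.06 kJ

For a reversible adiabat TV^(γ−1) is constant, so T₂ = T₁ (V₁/V₂)^(γ−1).
γ = 5/3 for a monatomic ideal gas, so γ−1 = 2/3.
T₁ = 73.5 °C = 346.6 K.
T₂ = 346.6 × (1/10.8)^(2/3) = 70.95 K.
Q = 0, so ΔU = W_on_gas = nCᵥΔT with Cᵥ = R/(γ−1) = 12.47 J/(mol·K).
ΔU = 1.18 × 12.47 × (70.95 − 346.6) = -4057 J.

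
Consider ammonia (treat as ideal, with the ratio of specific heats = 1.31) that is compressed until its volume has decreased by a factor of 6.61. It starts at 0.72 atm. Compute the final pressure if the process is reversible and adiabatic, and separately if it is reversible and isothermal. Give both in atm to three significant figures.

Isothermal: P₂ = P₁(V₁/V₂) = 0.72×6.61 = 4.759 atm.
Adiabatic: P₂ = P₁(V₁/V₂)^γ = 0.72×6.61^(1.31) = 8.547 atm.

adiabatic: 8.55 atm; isothermal: 4.76 atm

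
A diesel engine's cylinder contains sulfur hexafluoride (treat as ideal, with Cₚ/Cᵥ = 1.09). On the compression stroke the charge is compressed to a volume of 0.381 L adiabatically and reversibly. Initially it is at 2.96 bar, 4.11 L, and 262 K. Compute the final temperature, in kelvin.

For a reversible adiabat TV^(γ−1) is constant, so T₂ = T₁ (V₁/V₂)^(γ−1).
T₂ = 262 × (4.11/0.381)^(0.09) = 324.5 K.

T₂ ≈ 325 K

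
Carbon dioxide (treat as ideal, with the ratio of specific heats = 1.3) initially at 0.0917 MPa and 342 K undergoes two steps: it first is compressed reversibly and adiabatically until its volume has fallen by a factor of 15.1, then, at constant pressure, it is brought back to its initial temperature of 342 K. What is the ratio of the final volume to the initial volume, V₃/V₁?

Adiabatic step: V₂/V₁ = 0.06623; T₂ = T₁·15.1^(0.3) = 772.2 K.
Isobaric step: V₃/V₂ = T₃/T₂ = 342/772.2.
V₃/V₁ = (V₂/V₁)(V₃/V₂) = 0.06623 × (342/772.2) = 0.02933.

V₃/V₁ ≈ 0.0293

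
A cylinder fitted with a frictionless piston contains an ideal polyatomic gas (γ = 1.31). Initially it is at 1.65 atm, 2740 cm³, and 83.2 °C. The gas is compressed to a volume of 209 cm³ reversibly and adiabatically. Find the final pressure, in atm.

Adiabatic: P₁V₁^γ = P₂V₂^γ ⇒ P₂ = P₁ (V₁/V₂)^γ.
P₂ = 1.65 × (2740/209)^(1.31) = 48.03 atm.

P₂ ≈ 48.0 atm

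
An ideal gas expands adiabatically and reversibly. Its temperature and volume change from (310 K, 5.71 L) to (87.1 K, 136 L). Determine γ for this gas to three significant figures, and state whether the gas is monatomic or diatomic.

TV^(γ−1) = const ⇒ γ − 1 = ln(T₂/T₁) / ln(V₁/V₂).
γ = 1 + ln(87.1/310) / ln(5.71/136) = 1.4.
γ ≈ 1.40 is close to 7/5, so the gas is diatomic.

γ ≈ 1.40; diatomic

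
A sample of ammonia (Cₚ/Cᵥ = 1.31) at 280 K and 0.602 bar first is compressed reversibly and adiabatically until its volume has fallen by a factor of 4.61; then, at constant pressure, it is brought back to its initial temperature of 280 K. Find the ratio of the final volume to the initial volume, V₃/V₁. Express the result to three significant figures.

V₃/V₁ ≈ 0.135

Adiabatic step: V₂/V₁ = 0.2169; T₂ = T₁·4.61^(0.31) = 449.7 K.
Isobaric step: V₃/V₂ = T₃/T₂ = 280/449.7.
V₃/V₁ = (V₂/V₁)(V₃/V₂) = 0.2169 × (280/449.7) = 0.1351.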